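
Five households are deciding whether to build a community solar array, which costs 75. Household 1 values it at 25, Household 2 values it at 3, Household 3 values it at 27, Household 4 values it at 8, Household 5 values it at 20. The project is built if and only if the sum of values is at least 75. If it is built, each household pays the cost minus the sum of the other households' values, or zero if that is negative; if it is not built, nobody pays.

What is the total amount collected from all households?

Total value 83 ≥ cost 75, so it is built.
Household 1: others sum to 58; max(0, 75 - 58) = 17.
Household 2: others sum to 80; max(0, 75 - 80) = 0.
Household 3: others sum to 56; max(0, 75 - 56) = 19.
Household 4: others sum to 75; max(0, 75 - 75) = 0.
Household 5: others sum to 63; max(0, 75 - 63) = 12.
Total collected = 17 + 0 + 19 + 0 + 12 = 48.

48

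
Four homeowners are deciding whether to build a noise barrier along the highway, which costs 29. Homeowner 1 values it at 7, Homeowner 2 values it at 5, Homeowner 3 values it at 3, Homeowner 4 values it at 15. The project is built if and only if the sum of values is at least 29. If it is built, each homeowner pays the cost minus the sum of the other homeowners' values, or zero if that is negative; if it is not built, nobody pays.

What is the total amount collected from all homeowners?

Total value 30 ≥ cost 29, so it is built.
Homeowner 1: others sum to 23; max(0, 29 - 23) = 6.
Homeowner 2: others sum to 25; max(0, 29 - 25) = 4.
Homeowner 3: others sum to 27; max(0, 29 - 27) = 2.
Homeowner 4: others sum to 15; max(0, 29 - 15) = 14.
Total collected = 6 + 4 + 2 + 14 = 26.

26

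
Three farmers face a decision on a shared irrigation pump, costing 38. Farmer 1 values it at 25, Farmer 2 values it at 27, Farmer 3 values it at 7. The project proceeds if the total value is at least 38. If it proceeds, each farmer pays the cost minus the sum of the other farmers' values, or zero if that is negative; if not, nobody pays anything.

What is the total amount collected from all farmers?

10

Total value 59 ≥ cost 38, so it is built.
Farmer 1: others sum to 34; max(0, 38 - 34) = 4.
Farmer 2: others sum to 32; max(0, 38 - 32) = 6.
Farmer 3: others sum to 52; max(0, 38 - 52) = 0.
Total collected = 4 + 6 + 0 = 10.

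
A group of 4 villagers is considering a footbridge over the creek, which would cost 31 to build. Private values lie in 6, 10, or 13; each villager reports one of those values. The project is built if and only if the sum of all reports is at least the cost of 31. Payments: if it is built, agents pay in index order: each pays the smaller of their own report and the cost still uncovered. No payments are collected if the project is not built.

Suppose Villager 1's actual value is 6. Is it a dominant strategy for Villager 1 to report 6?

Yes

Check each profile of the others' reports and compare truth against every alternative report.
Others report (6, 6, 10): truth gives 0, best alternative gives -4.
Others report (6, 6, 13): truth gives 0, best alternative gives -4.
Others report (6, 10, 6): truth gives 0, best alternative gives -4.
Others report (6, 10, 10): truth gives 0, best alternative gives -4.
Others report (6, 10, 13): truth gives 0, best alternative gives -4.
Others report (6, 13, 6): truth gives 0, best alternative gives -4.
(Remaining 21 profiles checked similarly; truth is weakly best in each.)
In every case the truthful report is at least as good as any alternative, so it is a dominant strategy.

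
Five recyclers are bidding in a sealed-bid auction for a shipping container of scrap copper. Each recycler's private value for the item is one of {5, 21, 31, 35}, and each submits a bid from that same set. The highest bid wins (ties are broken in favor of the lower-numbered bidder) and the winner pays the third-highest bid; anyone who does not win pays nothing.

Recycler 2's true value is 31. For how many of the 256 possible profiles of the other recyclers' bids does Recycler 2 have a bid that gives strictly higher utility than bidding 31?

32

Others bid (5, 5, 5, 35): truth gives 0; bid 35 gives 26 > 0. Violating.
Others bid (5, 5, 21, 35): truth gives 0; bid 35 gives 10 > 0. Violating.
Others bid (5, 5, 35, 5): truth gives 0; bid 35 gives 26 > 0. Violating.
Others bid (5, 5, 35, 21): truth gives 0; bid 35 gives 10 > 0. Violating.
Others bid (5, 5, 5, 5): truth gives 26; no alternative beats it.
Others bid (5, 5, 5, 21): truth gives 26; no alternative beats it.
(Checking all 256 profiles: 32 have a profitable deviation, 224 do not.)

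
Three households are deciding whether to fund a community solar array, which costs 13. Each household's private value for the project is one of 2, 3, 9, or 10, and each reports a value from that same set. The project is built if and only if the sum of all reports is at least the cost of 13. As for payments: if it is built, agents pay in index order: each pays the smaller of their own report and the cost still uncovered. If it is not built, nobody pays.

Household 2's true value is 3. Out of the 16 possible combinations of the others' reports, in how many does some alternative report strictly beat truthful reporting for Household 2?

12

Others report (2, 9): truth gives 0; report 2 gives 1 > 0. Violating.
Others report (2, 10): truth gives 0; report 2 gives 1 > 0. Violating.
Others report (3, 9): truth gives 0; report 2 gives 1 > 0. Violating.
Others report (3, 10): truth gives 0; report 2 gives 1 > 0. Violating.
Others report (2, 2): truth gives 0; no alternative beats it.
Others report (2, 3): truth gives 0; no alternative beats it.
(Checking all 16 profiles: 12 have a profitable deviation, 4 do not.)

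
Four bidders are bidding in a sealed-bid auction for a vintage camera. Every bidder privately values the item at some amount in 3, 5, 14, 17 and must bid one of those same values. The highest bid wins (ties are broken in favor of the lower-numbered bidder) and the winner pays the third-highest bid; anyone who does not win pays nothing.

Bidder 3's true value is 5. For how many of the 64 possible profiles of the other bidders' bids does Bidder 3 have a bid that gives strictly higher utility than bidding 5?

Others bid (3, 3, 14): truth gives 0; bid 14 gives 2 > 0. Violating.
Others bid (3, 3, 17): truth gives 0; bid 17 gives 2 > 0. Violating.
Others bid (3, 5, 3): truth gives 0; bid 14 gives 2 > 0. Violating.
Others bid (3, 14, 3): truth gives 0; bid 17 gives 2 > 0. Violating.
Others bid (3, 3, 3): truth gives 2; no alternative beats it.
Others bid (3, 3, 5): truth gives 2; no alternative beats it.
(Checking all 64 profiles: 6 have a profitable deviation, 58 do not.)

6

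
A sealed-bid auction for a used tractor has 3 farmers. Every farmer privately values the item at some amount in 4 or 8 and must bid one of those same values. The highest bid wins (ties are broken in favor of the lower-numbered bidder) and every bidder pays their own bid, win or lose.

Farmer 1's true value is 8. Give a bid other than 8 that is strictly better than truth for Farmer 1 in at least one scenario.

4

Suppose Farmer 2 bids 4 and Farmer 3 bids 4.
Bid 8: wins, pays 8, utility 8 - 8 = 0.
Bid 4: wins, pays 4, utility 8 - 4 = 4.
So bidding 4 beats truth here (4 > 0).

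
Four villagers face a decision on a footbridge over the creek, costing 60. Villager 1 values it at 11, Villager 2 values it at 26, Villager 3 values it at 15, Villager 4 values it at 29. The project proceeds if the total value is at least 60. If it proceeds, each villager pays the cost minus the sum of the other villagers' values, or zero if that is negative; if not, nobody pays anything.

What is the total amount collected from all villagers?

13

Total value 81 ≥ cost 60, so it is built.
Villager 1: others sum to 70; max(0, 60 - 70) = 0.
Villager 2: others sum to 55; max(0, 60 - 55) = 5.
Villager 3: others sum to 66; max(0, 60 - 66) = 0.
Villager 4: others sum to 52; max(0, 60 - 52) = 8.
Total collected = 0 + 5 + 0 + 8 = 13.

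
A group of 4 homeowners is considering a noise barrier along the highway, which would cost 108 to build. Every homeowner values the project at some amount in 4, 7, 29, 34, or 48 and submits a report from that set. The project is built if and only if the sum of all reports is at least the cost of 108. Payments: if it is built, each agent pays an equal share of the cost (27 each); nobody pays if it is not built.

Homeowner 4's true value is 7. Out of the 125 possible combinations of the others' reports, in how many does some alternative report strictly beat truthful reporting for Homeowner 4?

4

Others report (7, 48, 48): truth gives -20; report 4 gives 0 > -20. Violating.
Others report (34, 34, 34): truth gives -20; report 4 gives 0 > -20. Violating.
Others report (48, 7, 48): truth gives -20; report 4 gives 0 > -20. Violating.
Others report (48, 48, 7): truth gives -20; report 4 gives 0 > -20. Violating.
Others report (4, 4, 4): truth gives 0; no alternative beats it.
Others report (4, 4, 7): truth gives 0; no alternative beats it.
(Checking all 125 profiles: 4 have a profitable deviation, 121 do not.)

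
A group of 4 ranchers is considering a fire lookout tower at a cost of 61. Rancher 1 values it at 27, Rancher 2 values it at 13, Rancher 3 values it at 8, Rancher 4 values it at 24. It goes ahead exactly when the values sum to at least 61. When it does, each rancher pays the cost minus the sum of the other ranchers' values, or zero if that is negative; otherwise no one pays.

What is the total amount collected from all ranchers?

31

Total value 72 ≥ cost 61, so it is built.
Rancher 1: others sum to 45; max(0, 61 - 45) = 16.
Rancher 2: others sum to 59; max(0, 61 - 59) = 2.
Rancher 3: others sum to 64; max(0, 61 - 64) = 0.
Rancher 4: others sum to 48; max(0, 61 - 48) = 13.
Total collected = 16 + 2 + 0 + 13 = 31.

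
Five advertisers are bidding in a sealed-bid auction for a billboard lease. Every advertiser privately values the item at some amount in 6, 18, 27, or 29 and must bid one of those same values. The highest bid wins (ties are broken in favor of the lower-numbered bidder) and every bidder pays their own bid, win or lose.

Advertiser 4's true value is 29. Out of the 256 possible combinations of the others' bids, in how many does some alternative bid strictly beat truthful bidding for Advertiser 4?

172

Others bid (6, 6, 6, 6): truth gives 0; bid 18 gives 11 > 0. Violating.
Others bid (6, 6, 6, 18): truth gives 0; bid 18 gives 11 > 0. Violating.
Others bid (6, 6, 6, 27): truth gives 0; bid 27 gives 2 > 0. Violating.
Others bid (6, 6, 18, 6): truth gives 0; bid 27 gives 2 > 0. Violating.
Others bid (6, 6, 6, 29): truth gives 0; no alternative beats it.
Others bid (6, 6, 18, 29): truth gives 0; no alternative beats it.
(Checking all 256 profiles: 172 have a profitable deviation, 84 do not.)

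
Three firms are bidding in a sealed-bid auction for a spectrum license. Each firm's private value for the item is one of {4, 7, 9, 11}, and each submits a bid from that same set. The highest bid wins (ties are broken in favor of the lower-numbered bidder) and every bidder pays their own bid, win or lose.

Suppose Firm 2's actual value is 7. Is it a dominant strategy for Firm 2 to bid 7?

Consider the case where Firm 1 bids 4 and Firm 3 bids 9.
Truthful bid 7: loses but pays 7, utility -7.
Bid 4 instead: loses but pays 4, utility -4.
Since -4 > -7, bidding 4 is strictly better here, so truthful bidding is not dominant.

No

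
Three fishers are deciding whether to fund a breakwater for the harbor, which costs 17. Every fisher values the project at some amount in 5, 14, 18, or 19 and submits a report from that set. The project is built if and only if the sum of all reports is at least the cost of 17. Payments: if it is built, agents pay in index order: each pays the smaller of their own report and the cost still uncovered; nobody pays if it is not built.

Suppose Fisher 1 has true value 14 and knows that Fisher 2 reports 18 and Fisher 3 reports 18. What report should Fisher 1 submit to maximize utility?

5

Report 5: project built, pays 5, utility 14 - 5 = 9.
Report 14: project built, pays 14, utility 14 - 14 = 0.
Report 18: project built, pays 17, utility 14 - 17 = -3.
Report 19: project built, pays 17, utility 14 - 17 = -3.
The best choice is 5 with utility 9.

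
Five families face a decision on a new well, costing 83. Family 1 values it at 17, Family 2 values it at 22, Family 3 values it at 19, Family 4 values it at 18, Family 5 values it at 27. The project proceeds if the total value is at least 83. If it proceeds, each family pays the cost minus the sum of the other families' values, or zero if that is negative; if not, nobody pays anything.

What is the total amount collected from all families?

9

Total value 103 ≥ cost 83, so it is built.
Family 1: others sum to 86; max(0, 83 - 86) = 0.
Family 2: others sum to 81; max(0, 83 - 81) = 2.
Family 3: others sum to 84; max(0, 83 - 84) = 0.
Family 4: others sum to 85; max(0, 83 - 85) = 0.
Family 5: others sum to 76; max(0, 83 - 76) = 7.
Total collected = 0 + 2 + 0 + 0 + 7 = 9.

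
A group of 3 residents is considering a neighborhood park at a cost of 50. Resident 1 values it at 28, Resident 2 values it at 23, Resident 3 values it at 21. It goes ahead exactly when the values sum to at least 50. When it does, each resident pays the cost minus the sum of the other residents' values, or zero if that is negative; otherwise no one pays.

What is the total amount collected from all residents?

7

Total value 72 ≥ cost 50, so it is built.
Resident 1: others sum to 44; max(0, 50 - 44) = 6.
Resident 2: others sum to 49; max(0, 50 - 49) = 1.
Resident 3: others sum to 51; max(0, 50 - 51) = 0.
Total collected = 6 + 1 + 0 = 7.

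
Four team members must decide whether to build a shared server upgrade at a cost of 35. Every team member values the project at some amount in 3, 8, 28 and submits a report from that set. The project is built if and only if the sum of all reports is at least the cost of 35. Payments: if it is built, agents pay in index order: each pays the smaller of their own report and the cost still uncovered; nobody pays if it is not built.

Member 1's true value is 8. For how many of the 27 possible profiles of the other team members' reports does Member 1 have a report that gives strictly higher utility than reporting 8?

19

Others report (3, 3, 28): truth gives 0; report 3 gives 5 > 0. Violating.
Others report (3, 8, 28): truth gives 0; report 3 gives 5 > 0. Violating.
Others report (3, 28, 3): truth gives 0; report 3 gives 5 > 0. Violating.
Others report (3, 28, 8): truth gives 0; report 3 gives 5 > 0. Violating.
Others report (3, 3, 3): truth gives 0; no alternative beats it.
Others report (3, 3, 8): truth gives 0; no alternative beats it.
(Checking all 27 profiles: 19 have a profitable deviation, 8 do not.)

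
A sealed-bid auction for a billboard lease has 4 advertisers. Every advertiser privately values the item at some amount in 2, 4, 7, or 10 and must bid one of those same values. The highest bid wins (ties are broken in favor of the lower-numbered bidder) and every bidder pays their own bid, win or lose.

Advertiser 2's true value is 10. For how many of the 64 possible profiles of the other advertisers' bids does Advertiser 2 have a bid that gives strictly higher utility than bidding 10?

34

Others bid (2, 2, 2): truth gives 0; bid 4 gives 6 > 0. Violating.
Others bid (2, 2, 4): truth gives 0; bid 4 gives 6 > 0. Violating.
Others bid (2, 2, 7): truth gives 0; bid 7 gives 3 > 0. Violating.
Others bid (2, 4, 2): truth gives 0; bid 4 gives 6 > 0. Violating.
Others bid (2, 2, 10): truth gives 0; no alternative beats it.
Others bid (2, 4, 10): truth gives 0; no alternative beats it.
(Checking all 64 profiles: 34 have a profitable deviation, 30 do not.)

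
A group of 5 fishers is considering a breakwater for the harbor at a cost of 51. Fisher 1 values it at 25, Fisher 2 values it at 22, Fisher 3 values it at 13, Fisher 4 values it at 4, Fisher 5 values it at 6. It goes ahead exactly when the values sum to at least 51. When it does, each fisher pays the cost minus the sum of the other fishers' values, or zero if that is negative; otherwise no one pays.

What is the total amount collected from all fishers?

9

Total value 70 ≥ cost 51, so it is built.
Fisher 1: others sum to 45; max(0, 51 - 45) = 6.
Fisher 2: others sum to 48; max(0, 51 - 48) = 3.
Fisher 3: others sum to 57; max(0, 51 - 57) = 0.
Fisher 4: others sum to 66; max(0, 51 - 66) = 0.
Fisher 5: others sum to 64; max(0, 51 - 64) = 0.
Total collected = 6 + 3 + 0 + 0 + 0 = 9.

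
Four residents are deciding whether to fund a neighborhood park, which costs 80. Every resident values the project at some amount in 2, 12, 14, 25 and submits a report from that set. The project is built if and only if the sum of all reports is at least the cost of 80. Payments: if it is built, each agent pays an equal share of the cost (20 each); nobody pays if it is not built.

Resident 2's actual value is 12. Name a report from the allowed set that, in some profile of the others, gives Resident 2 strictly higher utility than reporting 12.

2

Suppose Resident 1 reports 25, Resident 3 reports 25 and Resident 4 reports 25.
Report 12: project built, pays 20, utility 12 - 20 = -8.
Report 2: project not built, utility 0.
So reporting 2 beats truth here (0 > -8).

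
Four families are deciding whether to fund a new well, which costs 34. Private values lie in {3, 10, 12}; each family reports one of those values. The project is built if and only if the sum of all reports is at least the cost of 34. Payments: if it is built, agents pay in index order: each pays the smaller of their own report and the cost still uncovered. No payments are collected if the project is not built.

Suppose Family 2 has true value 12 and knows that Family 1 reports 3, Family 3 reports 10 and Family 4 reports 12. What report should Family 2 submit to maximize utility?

10

Report 3: project not built, utility 0.
Report 10: project built, pays 10, utility 12 - 10 = 2.
Report 12: project built, pays 12, utility 12 - 12 = 0.
The best choice is 10 with utility 2.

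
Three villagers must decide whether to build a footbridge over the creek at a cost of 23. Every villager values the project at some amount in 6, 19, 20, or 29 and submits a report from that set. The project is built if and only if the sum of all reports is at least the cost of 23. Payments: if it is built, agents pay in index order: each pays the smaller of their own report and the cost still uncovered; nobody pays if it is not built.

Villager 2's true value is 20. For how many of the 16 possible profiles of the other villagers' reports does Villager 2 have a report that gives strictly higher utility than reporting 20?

Others report (6, 19): truth gives 3; report 6 gives 14 > 3. Violating.
Others report (6, 20): truth gives 3; report 6 gives 14 > 3. Violating.
Others report (6, 29): truth gives 3; report 6 gives 14 > 3. Violating.
Others report (6, 6): truth gives 3; no alternative beats it.
Others report (19, 6): truth gives 16; no alternative beats it.
(Checking all 16 profiles: 3 have a profitable deviation, 13 do not.)

3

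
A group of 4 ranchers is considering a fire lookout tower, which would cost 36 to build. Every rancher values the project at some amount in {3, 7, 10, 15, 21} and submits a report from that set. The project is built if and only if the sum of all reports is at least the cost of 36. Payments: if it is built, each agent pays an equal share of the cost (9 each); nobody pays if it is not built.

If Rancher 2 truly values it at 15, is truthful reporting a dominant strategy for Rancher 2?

Consider the case where Rancher 1 reports 3, Rancher 3 reports 3 and Rancher 4 reports 10.
Truthful report 15: project not built, utility 0.
Report 21 instead: project built, pays 9, utility 15 - 9 = 6.
Since 6 > 0, reporting 21 is strictly better here, so truthful reporting is not dominant.

No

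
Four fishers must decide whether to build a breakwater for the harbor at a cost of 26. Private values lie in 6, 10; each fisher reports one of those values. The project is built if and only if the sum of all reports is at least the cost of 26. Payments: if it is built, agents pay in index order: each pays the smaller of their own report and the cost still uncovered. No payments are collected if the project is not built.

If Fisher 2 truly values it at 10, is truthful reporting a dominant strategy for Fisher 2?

No

Consider the case where Fisher 1 reports 6, Fisher 3 reports 6 and Fisher 4 reports 10.
Truthful report 10: project built, pays 10, utility 10 - 10 = 0.
Report 6 instead: project built, pays 6, utility 10 - 6 = 4.
Since 4 > 0, reporting 6 is strictly better here, so truthful reporting is not dominant.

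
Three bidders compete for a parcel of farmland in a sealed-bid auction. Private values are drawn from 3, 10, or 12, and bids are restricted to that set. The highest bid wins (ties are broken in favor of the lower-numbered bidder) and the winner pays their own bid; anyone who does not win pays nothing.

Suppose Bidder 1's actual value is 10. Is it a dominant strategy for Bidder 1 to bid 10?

Consider the case where Bidder 2 bids 3 and Bidder 3 bids 3.
Truthful bid 10: wins, pays 10, utility 10 - 10 = 0.
Bid 3 instead: wins, pays 3, utility 10 - 3 = 7.
Since 7 > 0, bidding 3 is strictly better here, so truthful bidding is not dominant.

No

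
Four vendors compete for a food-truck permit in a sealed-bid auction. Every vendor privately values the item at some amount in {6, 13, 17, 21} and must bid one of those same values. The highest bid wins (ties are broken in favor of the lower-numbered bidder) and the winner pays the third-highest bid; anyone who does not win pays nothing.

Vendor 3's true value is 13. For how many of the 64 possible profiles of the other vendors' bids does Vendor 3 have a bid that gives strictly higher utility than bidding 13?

Others bid (6, 6, 17): truth gives 0; bid 17 gives 7 > 0. Violating.
Others bid (6, 6, 21): truth gives 0; bid 21 gives 7 > 0. Violating.
Others bid (6, 13, 6): truth gives 0; bid 17 gives 7 > 0. Violating.
Others bid (6, 17, 6): truth gives 0; bid 21 gives 7 > 0. Violating.
Others bid (6, 6, 6): truth gives 7; no alternative beats it.
Others bid (6, 6, 13): truth gives 7; no alternative beats it.
(Checking all 64 profiles: 6 have a profitable deviation, 58 do not.)

6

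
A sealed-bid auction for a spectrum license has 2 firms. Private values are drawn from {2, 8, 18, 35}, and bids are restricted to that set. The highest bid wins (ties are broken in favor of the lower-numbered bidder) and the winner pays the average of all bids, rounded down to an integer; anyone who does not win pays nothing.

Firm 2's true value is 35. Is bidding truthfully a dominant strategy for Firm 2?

No

Consider the case where Firm 1 bids 2.
Truthful bid 35: wins, pays 18, utility 35 - 18 = 17.
Bid 8 instead: wins, pays 5, utility 35 - 5 = 30.
Since 30 > 17, bidding 8 is strictly better here, so truthful bidding is not dominant.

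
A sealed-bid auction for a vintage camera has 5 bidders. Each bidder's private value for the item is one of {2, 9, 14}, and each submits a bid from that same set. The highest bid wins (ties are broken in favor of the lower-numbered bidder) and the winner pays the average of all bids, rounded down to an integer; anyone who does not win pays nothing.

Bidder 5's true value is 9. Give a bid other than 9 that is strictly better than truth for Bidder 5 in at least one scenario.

Suppose Bidder 1 bids 2, Bidder 2 bids 2, Bidder 3 bids 2 and Bidder 4 bids 9.
Bid 9: loses, pays 0, utility 0.
Bid 14: wins, pays 5, utility 9 - 5 = 4.
So bidding 14 beats truth here (4 > 0).

14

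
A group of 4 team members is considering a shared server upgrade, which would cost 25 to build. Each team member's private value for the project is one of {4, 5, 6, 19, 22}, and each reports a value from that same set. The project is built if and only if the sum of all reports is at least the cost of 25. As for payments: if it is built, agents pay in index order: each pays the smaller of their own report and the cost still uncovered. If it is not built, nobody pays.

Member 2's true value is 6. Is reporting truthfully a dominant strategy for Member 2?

No

Consider the case where Member 1 reports 4, Member 3 reports 4 and Member 4 reports 19.
Truthful report 6: project built, pays 6, utility 6 - 6 = 0.
Report 4 instead: project built, pays 4, utility 6 - 4 = 2.
Since 2 > 0, reporting 4 is strictly better here, so truthful reporting is not dominant.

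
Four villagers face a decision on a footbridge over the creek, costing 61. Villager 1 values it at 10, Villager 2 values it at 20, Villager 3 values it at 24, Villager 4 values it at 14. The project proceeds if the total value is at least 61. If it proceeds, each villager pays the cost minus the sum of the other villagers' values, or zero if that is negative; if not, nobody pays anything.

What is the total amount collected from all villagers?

Total value 68 ≥ cost 61, so it is built.
Villager 1: others sum to 58; max(0, 61 - 58) = 3.
Villager 2: others sum to 48; max(0, 61 - 48) = 13.
Villager 3: others sum to 44; max(0, 61 - 44) = 17.
Villager 4: others sum to 54; max(0, 61 - 54) = 7.
Total collected = 3 + 13 + 17 + 7 = 40.

40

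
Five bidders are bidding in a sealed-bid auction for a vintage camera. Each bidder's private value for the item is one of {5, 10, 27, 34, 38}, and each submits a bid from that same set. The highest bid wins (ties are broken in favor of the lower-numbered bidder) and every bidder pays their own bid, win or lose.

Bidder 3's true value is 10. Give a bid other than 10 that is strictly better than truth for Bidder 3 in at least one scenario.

Suppose Bidder 1 bids 5, Bidder 2 bids 5, Bidder 4 bids 5 and Bidder 5 bids 27.
Bid 10: loses but pays 10, utility -10.
Bid 5: loses but pays 5, utility -5.
So bidding 5 beats truth here (-5 > -10).

5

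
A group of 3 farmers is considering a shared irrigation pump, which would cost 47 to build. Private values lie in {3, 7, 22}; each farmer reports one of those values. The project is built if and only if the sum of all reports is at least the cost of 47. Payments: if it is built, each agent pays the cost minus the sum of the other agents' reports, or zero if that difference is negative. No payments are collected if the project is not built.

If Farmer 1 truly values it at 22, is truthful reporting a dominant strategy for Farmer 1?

Yes

Check each profile of the others' reports and compare truth against every alternative report.
Others report (7, 22): truth gives 4, best alternative gives 0.
Others report (22, 7): truth gives 4, best alternative gives 0.
Others report (22, 22): truth gives 19, best alternative gives 19.
Others report (3, 3): truth gives 0, best alternative gives 0.
Others report (3, 7): truth gives 0, best alternative gives 0.
Others report (3, 22): truth gives 0, best alternative gives 0.
(Remaining 3 profiles checked similarly; truth is weakly best in each.)
In every case the truthful report is at least as good as any alternative, so it is a dominant strategy.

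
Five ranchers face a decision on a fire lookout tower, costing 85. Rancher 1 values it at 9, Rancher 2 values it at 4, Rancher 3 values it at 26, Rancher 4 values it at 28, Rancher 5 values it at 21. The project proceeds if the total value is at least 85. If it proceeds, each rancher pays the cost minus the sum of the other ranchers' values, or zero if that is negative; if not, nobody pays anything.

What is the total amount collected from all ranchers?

73

Total value 88 ≥ cost 85, so it is built.
Rancher 1: others sum to 79; max(0, 85 - 79) = 6.
Rancher 2: others sum to 84; max(0, 85 - 84) = 1.
Rancher 3: others sum to 62; max(0, 85 - 62) = 23.
Rancher 4: others sum to 60; max(0, 85 - 60) = 25.
Rancher 5: others sum to 67; max(0, 85 - 67) = 18.
Total collected = 6 + 1 + 23 + 25 + 18 = 73.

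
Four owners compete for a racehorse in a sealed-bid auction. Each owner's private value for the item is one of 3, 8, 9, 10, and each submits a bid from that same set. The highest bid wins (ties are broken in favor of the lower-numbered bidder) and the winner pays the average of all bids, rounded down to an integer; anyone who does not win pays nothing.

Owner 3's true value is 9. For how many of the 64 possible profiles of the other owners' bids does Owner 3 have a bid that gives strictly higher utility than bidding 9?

Others bid (3, 3, 10): truth gives 0; bid 10 gives 3 > 0. Violating.
Others bid (3, 8, 10): truth gives 0; bid 10 gives 2 > 0. Violating.
Others bid (3, 9, 3): truth gives 0; bid 10 gives 3 > 0. Violating.
Others bid (3, 9, 8): truth gives 0; bid 10 gives 2 > 0. Violating.
Others bid (3, 3, 3): truth gives 5; no alternative beats it.
Others bid (3, 3, 8): truth gives 4; no alternative beats it.
(Checking all 64 profiles: 16 have a profitable deviation, 48 do not.)

16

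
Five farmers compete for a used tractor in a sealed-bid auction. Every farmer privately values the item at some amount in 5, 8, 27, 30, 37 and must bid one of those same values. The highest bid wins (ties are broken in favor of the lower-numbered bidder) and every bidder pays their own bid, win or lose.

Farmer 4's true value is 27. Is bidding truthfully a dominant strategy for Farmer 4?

No

Consider the case where Farmer 1 bids 5, Farmer 2 bids 5, Farmer 3 bids 5 and Farmer 5 bids 5.
Truthful bid 27: wins, pays 27, utility 27 - 27 = 0.
Bid 8 instead: wins, pays 8, utility 27 - 8 = 19.
Since 19 > 0, bidding 8 is strictly better here, so truthful bidding is not dominant.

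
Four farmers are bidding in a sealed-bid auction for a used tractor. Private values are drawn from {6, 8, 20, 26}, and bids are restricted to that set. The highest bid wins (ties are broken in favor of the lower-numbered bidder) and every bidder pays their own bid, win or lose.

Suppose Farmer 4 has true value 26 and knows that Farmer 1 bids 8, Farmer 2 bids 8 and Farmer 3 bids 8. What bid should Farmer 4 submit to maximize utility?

Bid 6: loses but pays 6, utility -6.
Bid 8: loses but pays 8, utility -8.
Bid 20: wins, pays 20, utility 26 - 20 = 6.
Bid 26: wins, pays 26, utility 26 - 26 = 0.
The best choice is 20 with utility 6.

20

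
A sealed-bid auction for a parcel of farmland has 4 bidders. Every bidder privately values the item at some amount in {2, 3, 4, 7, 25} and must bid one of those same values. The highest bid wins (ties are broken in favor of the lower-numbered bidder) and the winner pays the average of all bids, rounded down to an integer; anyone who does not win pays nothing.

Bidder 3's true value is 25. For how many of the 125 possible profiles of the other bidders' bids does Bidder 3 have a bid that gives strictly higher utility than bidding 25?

Others bid (2, 2, 2): truth gives 18; bid 3 gives 23 > 18. Violating.
Others bid (2, 2, 3): truth gives 17; bid 3 gives 23 > 17. Violating.
Others bid (2, 2, 4): truth gives 17; bid 4 gives 22 > 17. Violating.
Others bid (2, 2, 7): truth gives 16; bid 7 gives 21 > 16. Violating.
Others bid (2, 2, 25): truth gives 12; no alternative beats it.
Others bid (2, 3, 25): truth gives 12; no alternative beats it.
(Checking all 125 profiles: 36 have a profitable deviation, 89 do not.)

36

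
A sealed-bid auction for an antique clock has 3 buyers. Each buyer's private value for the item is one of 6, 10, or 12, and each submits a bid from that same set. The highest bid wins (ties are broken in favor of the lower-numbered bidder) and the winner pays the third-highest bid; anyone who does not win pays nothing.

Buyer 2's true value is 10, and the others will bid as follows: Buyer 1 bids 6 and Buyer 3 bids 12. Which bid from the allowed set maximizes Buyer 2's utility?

Bid 6: loses, pays 0, utility 0.
Bid 10: loses, pays 0, utility 0.
Bid 12: wins, pays 6, utility 10 - 6 = 4.
The best choice is 12 with utility 4.

12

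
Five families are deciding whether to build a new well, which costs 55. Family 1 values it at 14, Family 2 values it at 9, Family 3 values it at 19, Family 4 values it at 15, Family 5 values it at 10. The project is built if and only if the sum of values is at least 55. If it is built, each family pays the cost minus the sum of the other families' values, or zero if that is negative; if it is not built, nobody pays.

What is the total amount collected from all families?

Total value 67 ≥ cost 55, so it is built.
Family 1: others sum to 53; max(0, 55 - 53) = 2.
Family 2: others sum to 58; max(0, 55 - 58) = 0.
Family 3: others sum to 48; max(0, 55 - 48) = 7.
Family 4: others sum to 52; max(0, 55 - 52) = 3.
Family 5: others sum to 57; max(0, 55 - 57) = 0.
Total collected = 2 + 0 + 7 + 3 + 0 = 12.

12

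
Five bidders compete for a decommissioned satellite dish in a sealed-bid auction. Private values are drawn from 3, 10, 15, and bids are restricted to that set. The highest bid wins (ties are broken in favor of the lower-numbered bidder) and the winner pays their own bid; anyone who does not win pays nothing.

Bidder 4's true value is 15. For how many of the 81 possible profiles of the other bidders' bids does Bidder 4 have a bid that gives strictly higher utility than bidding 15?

Others bid (3, 3, 3, 3): truth gives 0; bid 10 gives 5 > 0. Violating.
Others bid (3, 3, 3, 10): truth gives 0; bid 10 gives 5 > 0. Violating.
Others bid (3, 3, 3, 15): truth gives 0; no alternative beats it.
Others bid (3, 3, 10, 3): truth gives 0; no alternative beats it.
(Checking all 81 profiles: 2 have a profitable deviation, 79 do not.)

2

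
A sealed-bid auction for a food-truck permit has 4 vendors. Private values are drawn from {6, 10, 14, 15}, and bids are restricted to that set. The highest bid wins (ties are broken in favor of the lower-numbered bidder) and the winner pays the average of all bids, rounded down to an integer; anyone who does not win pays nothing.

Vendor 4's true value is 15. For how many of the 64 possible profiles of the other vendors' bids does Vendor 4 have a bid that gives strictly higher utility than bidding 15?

1

Others bid (6, 6, 6): truth gives 7; bid 10 gives 8 > 7. Violating.
Others bid (6, 6, 10): truth gives 6; no alternative beats it.
Others bid (6, 6, 14): truth gives 5; no alternative beats it.
(Checking all 64 profiles: 1 has a profitable deviation, 63 do not.)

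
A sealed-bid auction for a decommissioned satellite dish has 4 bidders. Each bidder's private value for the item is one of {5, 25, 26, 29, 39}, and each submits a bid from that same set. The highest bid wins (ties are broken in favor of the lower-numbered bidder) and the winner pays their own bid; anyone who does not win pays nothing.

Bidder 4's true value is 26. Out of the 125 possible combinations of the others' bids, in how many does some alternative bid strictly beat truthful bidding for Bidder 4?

1

Others bid (5, 5, 5): truth gives 0; bid 25 gives 1 > 0. Violating.
Others bid (5, 5, 25): truth gives 0; no alternative beats it.
Others bid (5, 5, 26): truth gives 0; no alternative beats it.
(Checking all 125 profiles: 1 has a profitable deviation, 124 do not.)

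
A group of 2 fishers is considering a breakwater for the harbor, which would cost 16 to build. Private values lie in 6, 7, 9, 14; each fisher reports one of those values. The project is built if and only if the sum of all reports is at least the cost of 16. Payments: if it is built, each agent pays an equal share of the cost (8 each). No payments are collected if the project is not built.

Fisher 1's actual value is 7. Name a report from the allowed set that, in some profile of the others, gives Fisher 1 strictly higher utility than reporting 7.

6

Suppose Fisher 2 reports 9.
Report 7: project built, pays 8, utility 7 - 8 = -1.
Report 6: project not built, utility 0.
So reporting 6 beats truth here (0 > -1).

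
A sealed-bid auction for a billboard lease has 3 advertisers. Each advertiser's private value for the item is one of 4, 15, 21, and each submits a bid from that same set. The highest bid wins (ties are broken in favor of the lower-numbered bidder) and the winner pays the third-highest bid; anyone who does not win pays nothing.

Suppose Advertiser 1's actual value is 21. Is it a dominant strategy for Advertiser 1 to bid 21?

Check each profile of the others' bids and compare truth against every alternative bid.
Others bid (4, 21): truth gives 17, best alternative gives 0.
Others bid (21, 4): truth gives 17, best alternative gives 0.
Others bid (15, 21): truth gives 6, best alternative gives 0.
Others bid (21, 15): truth gives 6, best alternative gives 0.
Others bid (4, 4): truth gives 17, best alternative gives 17.
Others bid (4, 15): truth gives 17, best alternative gives 17.
(Remaining 3 profiles checked similarly; truth is weakly best in each.)
In every case the truthful bid is at least as good as any alternative, so it is a dominant strategy.

Yes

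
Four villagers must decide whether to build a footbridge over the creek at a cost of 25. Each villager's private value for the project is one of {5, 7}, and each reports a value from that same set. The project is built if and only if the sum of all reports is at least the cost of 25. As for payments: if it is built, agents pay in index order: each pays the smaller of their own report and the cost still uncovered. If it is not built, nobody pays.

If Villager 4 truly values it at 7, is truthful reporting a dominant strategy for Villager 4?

Yes

Check each profile of the others' reports and compare truth against every alternative report.
Others report (5, 7, 7): truth gives 1, best alternative gives 0.
Others report (7, 5, 7): truth gives 1, best alternative gives 0.
Others report (7, 7, 5): truth gives 1, best alternative gives 0.
Others report (7, 7, 7): truth gives 3, best alternative gives 3.
Others report (5, 5, 5): truth gives 0, best alternative gives 0.
Others report (5, 5, 7): truth gives 0, best alternative gives 0.
(Remaining 2 profiles checked similarly; truth is weakly best in each.)
In every case the truthful report is at least as good as any alternative, so it is a dominant strategy.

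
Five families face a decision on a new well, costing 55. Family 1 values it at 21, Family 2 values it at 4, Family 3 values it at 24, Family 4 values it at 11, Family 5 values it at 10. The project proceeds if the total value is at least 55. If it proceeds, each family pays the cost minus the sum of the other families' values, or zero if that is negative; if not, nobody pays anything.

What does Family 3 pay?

Total value 70 ≥ cost 55, so the project is built.
The other families' values sum to 46.
Cost minus that sum is 55 - 46 = 9.

9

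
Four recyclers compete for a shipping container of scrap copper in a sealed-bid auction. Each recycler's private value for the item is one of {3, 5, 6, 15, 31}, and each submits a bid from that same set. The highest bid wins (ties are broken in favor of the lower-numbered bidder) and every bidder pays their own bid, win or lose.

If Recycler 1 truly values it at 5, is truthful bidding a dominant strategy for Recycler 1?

Consider the case where Recycler 2 bids 3, Recycler 3 bids 3 and Recycler 4 bids 3.
Truthful bid 5: wins, pays 5, utility 5 - 5 = 0.
Bid 3 instead: wins, pays 3, utility 5 - 3 = 2.
Since 2 > 0, bidding 3 is strictly better here, so truthful bidding is not dominant.

No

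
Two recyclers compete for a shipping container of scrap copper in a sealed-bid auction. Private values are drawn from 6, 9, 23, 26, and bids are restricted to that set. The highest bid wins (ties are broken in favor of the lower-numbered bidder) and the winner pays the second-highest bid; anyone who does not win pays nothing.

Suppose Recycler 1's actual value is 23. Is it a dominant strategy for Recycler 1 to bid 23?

Yes

Check each profile of the others' bids and compare truth against every alternative bid.
Others bid (6): truth gives 17, best alternative gives 17.
Others bid (9): truth gives 14, best alternative gives 14.
Others bid (23): truth gives 0, best alternative gives 0.
Others bid (26): truth gives 0, best alternative gives 0.
In every case the truthful bid is at least as good as any alternative, so it is a dominant strategy.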